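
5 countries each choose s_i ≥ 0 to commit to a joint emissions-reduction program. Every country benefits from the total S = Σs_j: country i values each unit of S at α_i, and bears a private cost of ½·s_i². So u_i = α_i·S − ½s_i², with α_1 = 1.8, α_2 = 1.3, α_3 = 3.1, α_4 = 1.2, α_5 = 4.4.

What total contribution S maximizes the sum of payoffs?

Planner FOC: ∂(Σu_j)/∂s_i = (Σα_j) − s_i = 0, so s_i^SO = Σα_j = 11.8 for every i; S^SO = 59.

59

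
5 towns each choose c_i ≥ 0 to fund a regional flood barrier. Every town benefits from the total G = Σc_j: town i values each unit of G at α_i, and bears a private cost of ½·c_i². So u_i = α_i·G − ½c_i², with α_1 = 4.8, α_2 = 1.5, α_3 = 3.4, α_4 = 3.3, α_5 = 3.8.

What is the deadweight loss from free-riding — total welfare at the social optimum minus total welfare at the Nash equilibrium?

454.45

Town i's FOC: ∂u_i/∂c_i = α_i − c_i = 0, so c_i* = α_i.
NE contributions = (4.8, 1.5, 3.4, 3.3, 3.8); G = 16.8.
W^NE = (Σα)·G − ½Σα_i² = 16.8² − ½·62.18 = 251.15.
Planner sets c_i = Σα_j = 16.8 for every i, so G^SO = 5·16.8 = 84.
W^SO = (Σα)·G^SO − ½·5·(Σα)² = (5/2)·16.8² = 705.6.
Deadweight loss = W^SO − W^NE = 454.45.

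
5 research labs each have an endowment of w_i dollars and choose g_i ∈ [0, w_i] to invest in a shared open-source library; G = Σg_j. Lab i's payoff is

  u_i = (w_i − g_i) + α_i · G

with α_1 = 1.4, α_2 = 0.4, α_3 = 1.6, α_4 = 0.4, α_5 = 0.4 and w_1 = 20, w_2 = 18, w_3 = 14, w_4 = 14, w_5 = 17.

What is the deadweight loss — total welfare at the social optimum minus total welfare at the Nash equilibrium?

156.8

∂u_i/∂g_i = α_i − 1, so lab i contributes w_i if α_i > 1, else 0.
α_i > 1 for i ∈ {1, 3}; NE contributions (20, 0, 14, 0, 0), G = 34.
W^NE = Σw_i − G^NE + (Σα_i)·G^NE = 83 + 3.2·34 = 191.8.
Planner: ∂(Σu_j)/∂g_i = Σα_j − 1 = 3.2 > 0, so everyone contributes w_i; G^SO = 83, W^SO = 83 + 3.2·83 = 348.6.
Deadweight loss = 156.8.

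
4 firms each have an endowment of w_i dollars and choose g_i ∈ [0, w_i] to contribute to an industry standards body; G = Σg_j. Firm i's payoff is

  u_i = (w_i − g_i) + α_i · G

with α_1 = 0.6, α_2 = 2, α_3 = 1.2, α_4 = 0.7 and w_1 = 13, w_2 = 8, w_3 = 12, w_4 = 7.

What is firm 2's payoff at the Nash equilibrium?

40

∂u_i/∂g_i = α_i − 1, so firm i contributes w_i if α_i > 1, else 0.
α_i > 1 for i ∈ {2, 3}; NE contributions (0, 8, 12, 0), G = 20.
u_2 = (8 − 8) + 2·20 = 40.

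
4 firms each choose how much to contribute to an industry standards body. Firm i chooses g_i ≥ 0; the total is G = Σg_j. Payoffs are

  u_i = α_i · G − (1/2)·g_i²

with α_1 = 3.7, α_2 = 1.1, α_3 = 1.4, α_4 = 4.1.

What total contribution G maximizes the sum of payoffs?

41.2

Planner FOC: ∂(Σu_j)/∂g_i = (Σα_j) − g_i = 0, so g_i^SO = Σα_j = 10.3 for every i; G^SO = 41.2.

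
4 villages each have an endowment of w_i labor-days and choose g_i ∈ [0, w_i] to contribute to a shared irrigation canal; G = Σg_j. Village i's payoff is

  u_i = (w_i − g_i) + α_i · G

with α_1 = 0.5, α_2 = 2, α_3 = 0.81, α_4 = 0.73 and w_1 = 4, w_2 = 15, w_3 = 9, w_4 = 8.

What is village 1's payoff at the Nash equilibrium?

11.5

∂u_i/∂g_i = α_i − 1, so village i contributes w_i if α_i > 1, else 0.
α_i > 1 for i ∈ {2}; NE contributions (0, 15, 0, 0), G = 15.
u_1 = (4 − 0) + 0.5·15 = 11.5.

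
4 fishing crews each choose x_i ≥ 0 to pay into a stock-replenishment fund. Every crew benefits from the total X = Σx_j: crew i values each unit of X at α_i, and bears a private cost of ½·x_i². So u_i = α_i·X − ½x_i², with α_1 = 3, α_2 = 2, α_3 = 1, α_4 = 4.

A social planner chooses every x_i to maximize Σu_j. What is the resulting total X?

Planner FOC: ∂(Σu_j)/∂x_i = (Σα_j) − x_i = 0, so x_i^SO = Σα_j = 10 for every i; X^SO = 40.

40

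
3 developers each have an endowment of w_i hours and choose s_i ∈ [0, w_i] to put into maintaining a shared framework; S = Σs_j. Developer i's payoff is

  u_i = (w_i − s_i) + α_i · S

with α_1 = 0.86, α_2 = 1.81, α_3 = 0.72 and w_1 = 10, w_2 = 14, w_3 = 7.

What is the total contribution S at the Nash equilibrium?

∂u_i/∂s_i = α_i − 1, so developer i contributes w_i if α_i > 1, else 0.
α_i > 1 for i ∈ {2}; NE contributions (0, 14, 0), S = 14.

14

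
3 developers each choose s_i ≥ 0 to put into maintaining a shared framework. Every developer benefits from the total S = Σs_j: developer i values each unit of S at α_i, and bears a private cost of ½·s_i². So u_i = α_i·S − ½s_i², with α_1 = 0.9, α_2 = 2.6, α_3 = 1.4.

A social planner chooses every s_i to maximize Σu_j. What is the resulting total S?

14.7

Planner FOC: ∂(Σu_j)/∂s_i = (Σα_j) − s_i = 0, so s_i^SO = Σα_j = 4.9 for every i; S^SO = 14.7.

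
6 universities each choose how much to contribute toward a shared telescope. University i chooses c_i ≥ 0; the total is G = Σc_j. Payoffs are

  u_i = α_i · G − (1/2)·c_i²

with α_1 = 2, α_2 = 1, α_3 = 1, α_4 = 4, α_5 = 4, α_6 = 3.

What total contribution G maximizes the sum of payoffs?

90

Planner FOC: ∂(Σu_j)/∂c_i = (Σα_j) − c_i = 0, so c_i^SO = Σα_j = 15 for every i; G^SO = 90.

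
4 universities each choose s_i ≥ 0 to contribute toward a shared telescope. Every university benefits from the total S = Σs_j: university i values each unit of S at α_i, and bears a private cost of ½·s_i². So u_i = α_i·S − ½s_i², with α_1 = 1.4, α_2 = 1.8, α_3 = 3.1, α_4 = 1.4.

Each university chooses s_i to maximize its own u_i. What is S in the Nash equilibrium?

7.7

University i's FOC: ∂u_i/∂s_i = α_i − s_i = 0, so s_i* = α_i.
NE contributions = (1.4, 1.8, 3.1, 1.4); S = 7.7.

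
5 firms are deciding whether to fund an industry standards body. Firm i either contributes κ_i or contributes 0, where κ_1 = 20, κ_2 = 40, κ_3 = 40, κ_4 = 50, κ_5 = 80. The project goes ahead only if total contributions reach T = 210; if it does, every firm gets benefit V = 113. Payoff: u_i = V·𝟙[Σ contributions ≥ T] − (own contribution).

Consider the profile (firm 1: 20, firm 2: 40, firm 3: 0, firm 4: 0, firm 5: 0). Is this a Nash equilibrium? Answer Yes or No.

Total = 60 < 210: not provided.
Firm 1 (pledges 20, payoff -20): dropping to 0 → total 40, payoff 0. Profitable deviation.

No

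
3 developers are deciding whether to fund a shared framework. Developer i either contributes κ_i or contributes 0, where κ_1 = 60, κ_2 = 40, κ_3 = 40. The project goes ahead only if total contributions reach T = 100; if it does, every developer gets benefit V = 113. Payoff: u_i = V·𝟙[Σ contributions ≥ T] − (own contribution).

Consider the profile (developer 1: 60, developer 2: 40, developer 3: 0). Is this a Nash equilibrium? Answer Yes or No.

Total = 100 ≥ 100: provided.
Developer 1 (pledges 60, payoff 53): dropping to 0 → total 40, payoff 0. No gain.
Developer 2 (pledges 40, payoff 73): dropping to 0 → total 60, payoff 0. No gain.
Developer 3 (pledges 0, payoff 113): pledging 40 → total 140, payoff 73. No gain.

Yes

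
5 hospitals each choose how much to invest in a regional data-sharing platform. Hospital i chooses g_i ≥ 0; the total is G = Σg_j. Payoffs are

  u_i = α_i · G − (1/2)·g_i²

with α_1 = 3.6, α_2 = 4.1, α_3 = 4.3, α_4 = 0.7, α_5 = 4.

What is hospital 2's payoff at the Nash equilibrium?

60.065

Hospital i's FOC: ∂u_i/∂g_i = α_i − g_i = 0, so g_i* = α_i.
NE contributions = (3.6, 4.1, 4.3, 0.7, 4); G = 16.7.
u_2 = α_2·G − ½·(g_2)² = 4.1·16.7 − ½·4.1² = 60.065.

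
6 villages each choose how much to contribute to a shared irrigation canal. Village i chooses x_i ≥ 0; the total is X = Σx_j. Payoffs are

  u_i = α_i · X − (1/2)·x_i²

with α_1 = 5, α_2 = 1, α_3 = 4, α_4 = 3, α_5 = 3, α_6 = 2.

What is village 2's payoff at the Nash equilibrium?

17.5

Village i's FOC: ∂u_i/∂x_i = α_i − x_i = 0, so x_i* = α_i.
NE contributions = (5, 1, 4, 3, 3, 2); X = 18.
u_2 = α_2·X − ½·(x_2)² = 1·18 − ½·1² = 17.5.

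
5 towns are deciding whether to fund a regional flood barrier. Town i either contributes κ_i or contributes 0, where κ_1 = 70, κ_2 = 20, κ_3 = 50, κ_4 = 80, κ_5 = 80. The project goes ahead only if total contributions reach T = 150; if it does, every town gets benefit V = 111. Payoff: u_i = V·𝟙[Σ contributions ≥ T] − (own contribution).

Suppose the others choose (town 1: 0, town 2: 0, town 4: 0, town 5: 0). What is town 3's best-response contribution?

0

Others' total = 0. Even contributing 50 gives 50 < 150: no benefit either way.
Best response: 0.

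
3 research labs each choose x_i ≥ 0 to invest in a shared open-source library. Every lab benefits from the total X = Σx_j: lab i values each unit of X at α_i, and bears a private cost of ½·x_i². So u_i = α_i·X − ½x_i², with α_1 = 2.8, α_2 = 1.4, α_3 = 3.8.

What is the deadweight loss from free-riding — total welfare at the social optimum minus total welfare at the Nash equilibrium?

Lab i's FOC: ∂u_i/∂x_i = α_i − x_i = 0, so x_i* = α_i.
NE contributions = (2.8, 1.4, 3.8); X = 8.
W^NE = (Σα)·X − ½Σα_i² = 8² − ½·24.24 = 51.88.
Planner sets x_i = Σα_j = 8 for every i, so X^SO = 3·8 = 24.
W^SO = (Σα)·X^SO − ½·3·(Σα)² = (3/2)·8² = 96.
Deadweight loss = W^SO − W^NE = 44.12.

44.12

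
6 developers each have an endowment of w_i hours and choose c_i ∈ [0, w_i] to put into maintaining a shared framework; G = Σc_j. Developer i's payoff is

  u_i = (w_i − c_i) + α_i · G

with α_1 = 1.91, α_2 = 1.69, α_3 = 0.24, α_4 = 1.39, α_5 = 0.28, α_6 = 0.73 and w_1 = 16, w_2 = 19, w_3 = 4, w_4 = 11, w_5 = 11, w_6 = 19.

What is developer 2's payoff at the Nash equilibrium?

77.74

∂u_i/∂c_i = α_i − 1, so developer i contributes w_i if α_i > 1, else 0.
α_i > 1 for i ∈ {1, 2, 4}; NE contributions (16, 19, 0, 11, 0, 0), G = 46.
u_2 = (19 − 19) + 1.69·46 = 77.74.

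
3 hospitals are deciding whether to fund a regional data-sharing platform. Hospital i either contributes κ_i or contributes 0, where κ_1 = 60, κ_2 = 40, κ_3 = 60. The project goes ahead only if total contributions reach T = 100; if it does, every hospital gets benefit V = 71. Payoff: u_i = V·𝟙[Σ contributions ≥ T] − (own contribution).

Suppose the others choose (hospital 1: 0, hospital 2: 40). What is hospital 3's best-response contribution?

60

Others' total = 40. Contributing 60 brings total to 100 ≥ 100: gain V − κ_3 = 11.
Best response: 60.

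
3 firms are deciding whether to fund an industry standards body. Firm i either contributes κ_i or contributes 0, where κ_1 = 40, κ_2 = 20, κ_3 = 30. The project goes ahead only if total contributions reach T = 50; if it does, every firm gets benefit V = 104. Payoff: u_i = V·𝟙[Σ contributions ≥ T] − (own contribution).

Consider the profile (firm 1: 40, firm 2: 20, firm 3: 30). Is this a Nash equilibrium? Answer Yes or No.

Total = 90 ≥ 50: provided.
Firm 1 (pledges 40, payoff 64): dropping to 0 → total 50, payoff 104. Profitable deviation.

No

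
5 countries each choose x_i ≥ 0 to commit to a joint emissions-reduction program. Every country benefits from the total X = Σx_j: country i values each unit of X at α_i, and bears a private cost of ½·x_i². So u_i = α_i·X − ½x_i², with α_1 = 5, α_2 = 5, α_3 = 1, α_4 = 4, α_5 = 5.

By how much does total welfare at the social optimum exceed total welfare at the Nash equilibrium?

Country i's FOC: ∂u_i/∂x_i = α_i − x_i = 0, so x_i* = α_i.
NE contributions = (5, 5, 1, 4, 5); X = 20.
W^NE = (Σα)·X − ½Σα_i² = 20² − ½·92 = 354.
Planner sets x_i = Σα_j = 20 for every i, so X^SO = 5·20 = 100.
W^SO = (Σα)·X^SO − ½·5·(Σα)² = (5/2)·20² = 1000.
Deadweight loss = W^SO − W^NE = 646.

646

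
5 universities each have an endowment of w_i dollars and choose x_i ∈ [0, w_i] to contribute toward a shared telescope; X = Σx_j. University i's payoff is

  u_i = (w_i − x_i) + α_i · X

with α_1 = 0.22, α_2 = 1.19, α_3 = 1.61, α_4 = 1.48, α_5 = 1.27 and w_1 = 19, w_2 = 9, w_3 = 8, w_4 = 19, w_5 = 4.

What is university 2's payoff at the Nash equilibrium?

∂u_i/∂x_i = α_i − 1, so university i contributes w_i if α_i > 1, else 0.
α_i > 1 for i ∈ {2, 3, 4, 5}; NE contributions (0, 9, 8, 19, 4), X = 40.
u_2 = (9 − 9) + 1.19·40 = 47.6.

47.6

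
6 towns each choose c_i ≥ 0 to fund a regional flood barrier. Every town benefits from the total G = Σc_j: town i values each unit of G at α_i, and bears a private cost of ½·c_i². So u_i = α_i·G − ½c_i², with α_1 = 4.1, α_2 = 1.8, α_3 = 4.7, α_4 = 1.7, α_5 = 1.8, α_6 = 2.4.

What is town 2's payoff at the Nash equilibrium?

Town i's FOC: ∂u_i/∂c_i = α_i − c_i = 0, so c_i* = α_i.
NE contributions = (4.1, 1.8, 4.7, 1.7, 1.8, 2.4); G = 16.5.
u_2 = α_2·G − ½·(c_2)² = 1.8·16.5 − ½·1.8² = 28.08.

28.08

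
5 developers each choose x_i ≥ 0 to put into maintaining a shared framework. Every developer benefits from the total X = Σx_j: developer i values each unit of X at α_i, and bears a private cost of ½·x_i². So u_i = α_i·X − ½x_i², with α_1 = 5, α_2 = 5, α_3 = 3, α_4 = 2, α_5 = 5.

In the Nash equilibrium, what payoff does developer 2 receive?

Developer i's FOC: ∂u_i/∂x_i = α_i − x_i = 0, so x_i* = α_i.
NE contributions = (5, 5, 3, 2, 5); X = 20.
u_2 = α_2·X − ½·(x_2)² = 5·20 − ½·5² = 87.5.

87.5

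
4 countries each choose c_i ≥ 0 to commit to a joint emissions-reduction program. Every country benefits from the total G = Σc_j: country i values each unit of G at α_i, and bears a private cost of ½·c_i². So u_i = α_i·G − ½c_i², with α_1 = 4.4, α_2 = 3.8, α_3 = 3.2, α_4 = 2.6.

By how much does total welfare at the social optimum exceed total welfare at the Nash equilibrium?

Country i's FOC: ∂u_i/∂c_i = α_i − c_i = 0, so c_i* = α_i.
NE contributions = (4.4, 3.8, 3.2, 2.6); G = 14.
W^NE = (Σα)·G − ½Σα_i² = 14² − ½·50.8 = 170.6.
Planner sets c_i = Σα_j = 14 for every i, so G^SO = 4·14 = 56.
W^SO = (Σα)·G^SO − ½·4·(Σα)² = (4/2)·14² = 392.
Deadweight loss = W^SO − W^NE = 221.4.

221.4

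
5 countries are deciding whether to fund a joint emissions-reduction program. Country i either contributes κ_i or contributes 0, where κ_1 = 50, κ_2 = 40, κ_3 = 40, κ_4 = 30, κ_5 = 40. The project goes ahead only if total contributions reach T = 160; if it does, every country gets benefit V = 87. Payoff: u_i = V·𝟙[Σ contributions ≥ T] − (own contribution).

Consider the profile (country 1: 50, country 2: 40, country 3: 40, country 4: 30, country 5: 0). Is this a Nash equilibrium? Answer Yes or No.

Total = 160 ≥ 160: provided.
Country 1 (pledges 50, payoff 37): dropping to 0 → total 110, payoff 0. No gain.
Country 2 (pledges 40, payoff 47): dropping to 0 → total 120, payoff 0. No gain.
Country 3 (pledges 40, payoff 47): dropping to 0 → total 120, payoff 0. No gain.
Country 4 (pledges 30, payoff 57): dropping to 0 → total 130, payoff 0. No gain.
Country 5 (pledges 0, payoff 87): pledging 40 → total 200, payoff 47. No gain.

Yes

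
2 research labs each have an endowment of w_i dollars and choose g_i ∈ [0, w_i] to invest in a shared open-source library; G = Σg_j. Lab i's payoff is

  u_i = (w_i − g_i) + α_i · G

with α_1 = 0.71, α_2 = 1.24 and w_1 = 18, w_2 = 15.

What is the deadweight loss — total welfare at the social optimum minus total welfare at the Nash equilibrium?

∂u_i/∂g_i = α_i − 1, so lab i contributes w_i if α_i > 1, else 0.
α_i > 1 for i ∈ {2}; NE contributions (0, 15), G = 15.
W^NE = Σw_i − G^NE + (Σα_i)·G^NE = 33 + 0.95·15 = 47.25.
Planner: ∂(Σu_j)/∂g_i = Σα_j − 1 = 0.95 > 0, so everyone contributes w_i; G^SO = 33, W^SO = 33 + 0.95·33 = 64.35.
Deadweight loss = 17.1.

17.1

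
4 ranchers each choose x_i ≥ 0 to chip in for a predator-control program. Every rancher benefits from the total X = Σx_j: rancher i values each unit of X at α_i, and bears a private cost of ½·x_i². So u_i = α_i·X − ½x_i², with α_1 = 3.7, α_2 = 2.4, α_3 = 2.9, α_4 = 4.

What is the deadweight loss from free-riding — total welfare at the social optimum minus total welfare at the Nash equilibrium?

190.93

Rancher i's FOC: ∂u_i/∂x_i = α_i − x_i = 0, so x_i* = α_i.
NE contributions = (3.7, 2.4, 2.9, 4); X = 13.
W^NE = (Σα)·X − ½Σα_i² = 13² − ½·43.86 = 147.07.
Planner sets x_i = Σα_j = 13 for every i, so X^SO = 4·13 = 52.
W^SO = (Σα)·X^SO − ½·4·(Σα)² = (4/2)·13² = 338.
Deadweight loss = W^SO − W^NE = 190.93.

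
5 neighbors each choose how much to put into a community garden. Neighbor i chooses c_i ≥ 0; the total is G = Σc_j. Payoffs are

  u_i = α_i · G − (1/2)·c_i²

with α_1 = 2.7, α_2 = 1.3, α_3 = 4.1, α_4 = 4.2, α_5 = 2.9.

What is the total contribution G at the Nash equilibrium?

Neighbor i's FOC: ∂u_i/∂c_i = α_i − c_i = 0, so c_i* = α_i.
NE contributions = (2.7, 1.3, 4.1, 4.2, 2.9); G = 15.2.

15.2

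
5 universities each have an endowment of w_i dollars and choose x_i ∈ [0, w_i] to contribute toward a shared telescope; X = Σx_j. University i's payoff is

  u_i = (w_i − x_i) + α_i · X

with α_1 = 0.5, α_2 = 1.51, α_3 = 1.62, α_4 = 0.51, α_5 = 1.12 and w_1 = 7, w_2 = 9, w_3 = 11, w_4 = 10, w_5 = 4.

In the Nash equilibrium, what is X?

24

∂u_i/∂x_i = α_i − 1, so university i contributes w_i if α_i > 1, else 0.
α_i > 1 for i ∈ {2, 3, 5}; NE contributions (0, 9, 11, 0, 4), X = 24.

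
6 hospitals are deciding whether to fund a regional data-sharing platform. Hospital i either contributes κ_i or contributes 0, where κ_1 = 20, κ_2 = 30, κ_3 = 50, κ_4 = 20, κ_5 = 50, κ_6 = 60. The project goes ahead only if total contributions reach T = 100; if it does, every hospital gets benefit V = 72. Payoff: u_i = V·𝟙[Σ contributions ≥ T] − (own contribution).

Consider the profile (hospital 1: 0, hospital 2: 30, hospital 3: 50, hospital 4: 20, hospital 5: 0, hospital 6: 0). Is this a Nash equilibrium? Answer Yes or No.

Total = 100 ≥ 100: provided.
Hospital 1 (pledges 0, payoff 72): pledging 20 → total 120, payoff 52. No gain.
Hospital 2 (pledges 30, payoff 42): dropping to 0 → total 70, payoff 0. No gain.
Hospital 3 (pledges 50, payoff 22): dropping to 0 → total 50, payoff 0. No gain.
Hospital 4 (pledges 20, payoff 52): dropping to 0 → total 80, payoff 0. No gain.
Hospital 5 (pledges 0, payoff 72): pledging 50 → total 150, payoff 22. No gain.
Hospital 6 (pledges 0, payoff 72): pledging 60 → total 160, payoff 12. No gain.

Yes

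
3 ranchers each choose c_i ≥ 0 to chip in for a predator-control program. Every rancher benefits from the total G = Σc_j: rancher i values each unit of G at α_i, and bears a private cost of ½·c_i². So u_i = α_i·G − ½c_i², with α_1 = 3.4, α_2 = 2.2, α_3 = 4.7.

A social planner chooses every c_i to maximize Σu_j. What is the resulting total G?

Planner FOC: ∂(Σu_j)/∂c_i = (Σα_j) − c_i = 0, so c_i^SO = Σα_j = 10.3 for every i; G^SO = 30.9.

30.9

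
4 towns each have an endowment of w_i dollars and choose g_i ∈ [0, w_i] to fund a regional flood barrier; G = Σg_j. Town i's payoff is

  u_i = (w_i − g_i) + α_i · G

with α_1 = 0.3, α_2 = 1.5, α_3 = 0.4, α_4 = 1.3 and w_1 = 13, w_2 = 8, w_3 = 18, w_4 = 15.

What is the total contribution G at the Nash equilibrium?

23

∂u_i/∂g_i = α_i − 1, so town i contributes w_i if α_i > 1, else 0.
α_i > 1 for i ∈ {2, 4}; NE contributions (0, 8, 0, 15), G = 23.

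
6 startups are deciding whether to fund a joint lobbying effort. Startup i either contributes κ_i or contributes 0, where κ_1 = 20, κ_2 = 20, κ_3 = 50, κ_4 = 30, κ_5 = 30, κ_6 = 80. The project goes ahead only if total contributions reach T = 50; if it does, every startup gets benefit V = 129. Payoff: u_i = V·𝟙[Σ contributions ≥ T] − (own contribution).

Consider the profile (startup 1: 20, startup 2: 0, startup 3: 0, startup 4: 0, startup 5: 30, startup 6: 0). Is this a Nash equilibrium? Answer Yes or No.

Total = 50 ≥ 50: provided.
Startup 1 (pledges 20, payoff 109): dropping to 0 → total 30, payoff 0. No gain.
Startup 2 (pledges 0, payoff 129): pledging 20 → total 70, payoff 109. No gain.
Startup 3 (pledges 0, payoff 129): pledging 50 → total 100, payoff 79. No gain.
Startup 4 (pledges 0, payoff 129): pledging 30 → total 80, payoff 99. No gain.
Startup 5 (pledges 30, payoff 99): dropping to 0 → total 20, payoff 0. No gain.
Startup 6 (pledges 0, payoff 129): pledging 80 → total 130, payoff 49. No gain.

Yes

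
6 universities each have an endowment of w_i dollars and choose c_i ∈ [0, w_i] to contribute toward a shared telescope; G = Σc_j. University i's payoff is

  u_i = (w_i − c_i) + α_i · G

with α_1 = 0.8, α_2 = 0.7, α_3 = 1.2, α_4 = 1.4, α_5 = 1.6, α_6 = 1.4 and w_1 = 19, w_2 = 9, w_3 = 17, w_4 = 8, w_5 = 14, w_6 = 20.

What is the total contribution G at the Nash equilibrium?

59

∂u_i/∂c_i = α_i − 1, so university i contributes w_i if α_i > 1, else 0.
α_i > 1 for i ∈ {3, 4, 5, 6}; NE contributions (0, 0, 17, 8, 14, 20), G = 59.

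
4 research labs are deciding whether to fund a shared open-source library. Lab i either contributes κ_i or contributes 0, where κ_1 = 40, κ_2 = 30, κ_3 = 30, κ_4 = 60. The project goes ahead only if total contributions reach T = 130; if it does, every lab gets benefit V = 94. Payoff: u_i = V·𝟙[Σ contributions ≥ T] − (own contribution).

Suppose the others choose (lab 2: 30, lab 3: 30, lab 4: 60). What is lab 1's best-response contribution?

Others' total = 120. Contributing 40 brings total to 160 ≥ 130: gain V − κ_1 = 54.
Best response: 40.

40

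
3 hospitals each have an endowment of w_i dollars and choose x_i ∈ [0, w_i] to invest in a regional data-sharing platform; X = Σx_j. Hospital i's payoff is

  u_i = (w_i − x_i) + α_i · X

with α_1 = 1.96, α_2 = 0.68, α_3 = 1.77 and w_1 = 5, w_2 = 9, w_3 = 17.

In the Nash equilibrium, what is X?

22

∂u_i/∂x_i = α_i − 1, so hospital i contributes w_i if α_i > 1, else 0.
α_i > 1 for i ∈ {1, 3}; NE contributions (5, 0, 17), X = 22.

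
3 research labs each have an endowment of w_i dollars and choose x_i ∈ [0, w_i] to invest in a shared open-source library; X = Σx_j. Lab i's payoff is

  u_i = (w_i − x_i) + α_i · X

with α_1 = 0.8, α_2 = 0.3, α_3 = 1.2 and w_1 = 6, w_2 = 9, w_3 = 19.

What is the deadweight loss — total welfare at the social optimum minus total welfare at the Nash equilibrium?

∂u_i/∂x_i = α_i − 1, so lab i contributes w_i if α_i > 1, else 0.
α_i > 1 for i ∈ {3}; NE contributions (0, 0, 19), X = 19.
W^NE = Σw_i − X^NE + (Σα_i)·X^NE = 34 + 1.3·19 = 58.7.
Planner: ∂(Σu_j)/∂x_i = Σα_j − 1 = 1.3 > 0, so everyone contributes w_i; X^SO = 34, W^SO = 34 + 1.3·34 = 78.2.
Deadweight loss = 19.5.

19.5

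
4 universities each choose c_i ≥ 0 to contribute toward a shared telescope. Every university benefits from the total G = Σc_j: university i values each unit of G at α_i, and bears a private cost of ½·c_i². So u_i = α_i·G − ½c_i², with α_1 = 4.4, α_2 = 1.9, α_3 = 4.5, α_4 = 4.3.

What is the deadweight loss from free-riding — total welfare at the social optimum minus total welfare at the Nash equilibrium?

University i's FOC: ∂u_i/∂c_i = α_i − c_i = 0, so c_i* = α_i.
NE contributions = (4.4, 1.9, 4.5, 4.3); G = 15.1.
W^NE = (Σα)·G − ½Σα_i² = 15.1² − ½·61.71 = 197.155.
Planner sets c_i = Σα_j = 15.1 for every i, so G^SO = 4·15.1 = 60.4.
W^SO = (Σα)·G^SO − ½·4·(Σα)² = (4/2)·15.1² = 456.02.
Deadweight loss = W^SO − W^NE = 258.865.

258.865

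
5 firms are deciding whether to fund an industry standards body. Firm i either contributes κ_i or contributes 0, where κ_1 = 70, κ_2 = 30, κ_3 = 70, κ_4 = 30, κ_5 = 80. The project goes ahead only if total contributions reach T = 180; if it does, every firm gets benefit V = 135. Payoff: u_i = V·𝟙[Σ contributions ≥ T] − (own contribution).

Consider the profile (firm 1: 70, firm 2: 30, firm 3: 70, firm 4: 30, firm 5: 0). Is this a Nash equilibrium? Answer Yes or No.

Total = 200 ≥ 180: provided.
Firm 1 (pledges 70, payoff 65): dropping to 0 → total 130, payoff 0. No gain.
Firm 2 (pledges 30, payoff 105): dropping to 0 → total 170, payoff 0. No gain.
Firm 3 (pledges 70, payoff 65): dropping to 0 → total 130, payoff 0. No gain.
Firm 4 (pledges 30, payoff 105): dropping to 0 → total 170, payoff 0. No gain.
Firm 5 (pledges 0, payoff 135): pledging 80 → total 280, payoff 55. No gain.

Yes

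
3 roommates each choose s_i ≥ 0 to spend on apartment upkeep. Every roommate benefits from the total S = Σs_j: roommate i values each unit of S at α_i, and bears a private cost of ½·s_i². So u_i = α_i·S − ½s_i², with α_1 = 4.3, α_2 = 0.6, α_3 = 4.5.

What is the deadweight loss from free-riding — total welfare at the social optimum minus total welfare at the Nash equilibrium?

63.73

Roommate i's FOC: ∂u_i/∂s_i = α_i − s_i = 0, so s_i* = α_i.
NE contributions = (4.3, 0.6, 4.5); S = 9.4.
W^NE = (Σα)·S − ½Σα_i² = 9.4² − ½·39.1 = 68.81.
Planner sets s_i = Σα_j = 9.4 for every i, so S^SO = 3·9.4 = 28.2.
W^SO = (Σα)·S^SO − ½·3·(Σα)² = (3/2)·9.4² = 132.54.
Deadweight loss = W^SO − W^NE = 63.73.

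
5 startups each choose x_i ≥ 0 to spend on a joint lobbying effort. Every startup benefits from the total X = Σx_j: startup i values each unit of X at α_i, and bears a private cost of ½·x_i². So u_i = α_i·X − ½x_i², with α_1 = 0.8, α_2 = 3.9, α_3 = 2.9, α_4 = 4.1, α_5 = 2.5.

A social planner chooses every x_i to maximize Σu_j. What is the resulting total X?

Planner FOC: ∂(Σu_j)/∂x_i = (Σα_j) − x_i = 0, so x_i^SO = Σα_j = 14.2 for every i; X^SO = 71.

71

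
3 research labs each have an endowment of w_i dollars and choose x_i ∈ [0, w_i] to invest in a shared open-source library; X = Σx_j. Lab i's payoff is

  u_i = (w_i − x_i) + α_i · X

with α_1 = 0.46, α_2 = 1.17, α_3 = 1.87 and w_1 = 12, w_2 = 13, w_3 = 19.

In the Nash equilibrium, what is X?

32

∂u_i/∂x_i = α_i − 1, so lab i contributes w_i if α_i > 1, else 0.
α_i > 1 for i ∈ {2, 3}; NE contributions (0, 13, 19), X = 32.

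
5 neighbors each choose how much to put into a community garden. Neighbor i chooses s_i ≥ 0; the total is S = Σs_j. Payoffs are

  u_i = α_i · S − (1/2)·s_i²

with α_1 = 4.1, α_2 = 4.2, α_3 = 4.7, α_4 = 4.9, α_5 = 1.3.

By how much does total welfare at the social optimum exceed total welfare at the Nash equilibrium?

594.08

Neighbor i's FOC: ∂u_i/∂s_i = α_i − s_i = 0, so s_i* = α_i.
NE contributions = (4.1, 4.2, 4.7, 4.9, 1.3); S = 19.2.
W^NE = (Σα)·S − ½Σα_i² = 19.2² − ½·82.24 = 327.52.
Planner sets s_i = Σα_j = 19.2 for every i, so S^SO = 5·19.2 = 96.
W^SO = (Σα)·S^SO − ½·5·(Σα)² = (5/2)·19.2² = 921.6.
Deadweight loss = W^SO − W^NE = 594.08.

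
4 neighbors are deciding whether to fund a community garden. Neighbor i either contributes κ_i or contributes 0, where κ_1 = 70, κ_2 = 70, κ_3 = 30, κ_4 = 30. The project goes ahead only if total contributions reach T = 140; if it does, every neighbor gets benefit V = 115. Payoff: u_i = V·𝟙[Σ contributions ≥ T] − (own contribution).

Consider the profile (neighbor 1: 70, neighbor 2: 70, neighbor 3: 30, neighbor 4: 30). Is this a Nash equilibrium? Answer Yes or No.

Total = 200 ≥ 140: provided.
Neighbor 1 (pledges 70, payoff 45): dropping to 0 → total 130, payoff 0. No gain.
Neighbor 2 (pledges 70, payoff 45): dropping to 0 → total 130, payoff 0. No gain.
Neighbor 3 (pledges 30, payoff 85): dropping to 0 → total 170, payoff 115. Profitable deviation.

No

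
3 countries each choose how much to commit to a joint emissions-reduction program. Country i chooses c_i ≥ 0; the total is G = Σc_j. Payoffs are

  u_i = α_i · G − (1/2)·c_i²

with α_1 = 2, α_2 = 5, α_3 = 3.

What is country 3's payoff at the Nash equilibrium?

Country i's FOC: ∂u_i/∂c_i = α_i − c_i = 0, so c_i* = α_i.
NE contributions = (2, 5, 3); G = 10.
u_3 = α_3·G − ½·(c_3)² = 3·10 − ½·3² = 25.5.

25.5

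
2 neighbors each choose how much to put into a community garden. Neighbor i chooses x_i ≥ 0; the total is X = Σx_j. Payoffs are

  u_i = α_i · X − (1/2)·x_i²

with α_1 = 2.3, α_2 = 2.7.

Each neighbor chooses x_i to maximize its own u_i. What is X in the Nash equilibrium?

Neighbor i's FOC: ∂u_i/∂x_i = α_i − x_i = 0, so x_i* = α_i.
NE contributions = (2.3, 2.7); X = 5.

5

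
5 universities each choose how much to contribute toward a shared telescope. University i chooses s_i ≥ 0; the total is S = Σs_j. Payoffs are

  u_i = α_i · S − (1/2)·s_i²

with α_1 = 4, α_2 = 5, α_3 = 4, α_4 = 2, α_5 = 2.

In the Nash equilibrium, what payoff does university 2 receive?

University i's FOC: ∂u_i/∂s_i = α_i − s_i = 0, so s_i* = α_i.
NE contributions = (4, 5, 4, 2, 2); S = 17.
u_2 = α_2·S − ½·(s_2)² = 5·17 − ½·5² = 72.5.

72.5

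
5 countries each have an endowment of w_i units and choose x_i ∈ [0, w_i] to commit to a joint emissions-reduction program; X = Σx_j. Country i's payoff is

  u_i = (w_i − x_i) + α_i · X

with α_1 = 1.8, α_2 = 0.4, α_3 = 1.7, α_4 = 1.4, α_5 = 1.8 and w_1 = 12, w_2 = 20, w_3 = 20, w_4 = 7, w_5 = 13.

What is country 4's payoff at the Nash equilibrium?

72.8

∂u_i/∂x_i = α_i − 1, so country i contributes w_i if α_i > 1, else 0.
α_i > 1 for i ∈ {1, 3, 4, 5}; NE contributions (12, 0, 20, 7, 13), X = 52.
u_4 = (7 − 7) + 1.4·52 = 72.8.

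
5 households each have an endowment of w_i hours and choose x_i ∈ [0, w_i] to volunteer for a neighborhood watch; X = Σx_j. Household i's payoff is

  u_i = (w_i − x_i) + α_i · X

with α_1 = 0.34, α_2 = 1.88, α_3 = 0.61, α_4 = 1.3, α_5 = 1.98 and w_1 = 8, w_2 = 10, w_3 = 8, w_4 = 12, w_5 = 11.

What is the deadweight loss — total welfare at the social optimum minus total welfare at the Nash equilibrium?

81.76

∂u_i/∂x_i = α_i − 1, so household i contributes w_i if α_i > 1, else 0.
α_i > 1 for i ∈ {2, 4, 5}; NE contributions (0, 10, 0, 12, 11), X = 33.
W^NE = Σw_i − X^NE + (Σα_i)·X^NE = 49 + 5.11·33 = 217.63.
Planner: ∂(Σu_j)/∂x_i = Σα_j − 1 = 5.11 > 0, so everyone contributes w_i; X^SO = 49, W^SO = 49 + 5.11·49 = 299.39.
Deadweight loss = 81.76.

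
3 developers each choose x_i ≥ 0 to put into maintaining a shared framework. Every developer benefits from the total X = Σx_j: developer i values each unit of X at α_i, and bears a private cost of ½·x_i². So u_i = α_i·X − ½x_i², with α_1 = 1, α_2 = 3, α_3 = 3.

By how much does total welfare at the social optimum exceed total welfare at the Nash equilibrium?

34

Developer i's FOC: ∂u_i/∂x_i = α_i − x_i = 0, so x_i* = α_i.
NE contributions = (1, 3, 3); X = 7.
W^NE = (Σα)·X − ½Σα_i² = 7² − ½·19 = 39.5.
Planner sets x_i = Σα_j = 7 for every i, so X^SO = 3·7 = 21.
W^SO = (Σα)·X^SO − ½·3·(Σα)² = (3/2)·7² = 73.5.
Deadweight loss = W^SO − W^NE = 34.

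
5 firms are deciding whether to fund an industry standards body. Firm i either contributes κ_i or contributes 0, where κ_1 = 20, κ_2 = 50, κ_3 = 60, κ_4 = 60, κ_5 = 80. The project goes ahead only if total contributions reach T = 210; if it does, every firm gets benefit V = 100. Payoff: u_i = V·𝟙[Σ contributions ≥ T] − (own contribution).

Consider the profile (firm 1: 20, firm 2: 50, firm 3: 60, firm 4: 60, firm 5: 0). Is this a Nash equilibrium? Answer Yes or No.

No

Total = 190 < 210: not provided.
Firm 1 (pledges 20, payoff -20): dropping to 0 → total 170, payoff 0. Profitable deviation.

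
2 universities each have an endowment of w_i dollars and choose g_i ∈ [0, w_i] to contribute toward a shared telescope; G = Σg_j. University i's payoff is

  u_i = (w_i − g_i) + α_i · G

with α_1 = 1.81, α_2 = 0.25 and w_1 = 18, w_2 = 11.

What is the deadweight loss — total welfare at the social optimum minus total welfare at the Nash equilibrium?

11.66

∂u_i/∂g_i = α_i − 1, so university i contributes w_i if α_i > 1, else 0.
α_i > 1 for i ∈ {1}; NE contributions (18, 0), G = 18.
W^NE = Σw_i − G^NE + (Σα_i)·G^NE = 29 + 1.06·18 = 48.08.
Planner: ∂(Σu_j)/∂g_i = Σα_j − 1 = 1.06 > 0, so everyone contributes w_i; G^SO = 29, W^SO = 29 + 1.06·29 = 59.74.
Deadweight loss = 11.66.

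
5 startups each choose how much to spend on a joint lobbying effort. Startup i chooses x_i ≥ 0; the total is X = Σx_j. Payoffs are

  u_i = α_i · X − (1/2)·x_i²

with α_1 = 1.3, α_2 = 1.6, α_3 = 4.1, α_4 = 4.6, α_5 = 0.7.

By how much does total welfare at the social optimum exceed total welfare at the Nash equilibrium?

248.29

Startup i's FOC: ∂u_i/∂x_i = α_i − x_i = 0, so x_i* = α_i.
NE contributions = (1.3, 1.6, 4.1, 4.6, 0.7); X = 12.3.
W^NE = (Σα)·X − ½Σα_i² = 12.3² − ½·42.71 = 129.935.
Planner sets x_i = Σα_j = 12.3 for every i, so X^SO = 5·12.3 = 61.5.
W^SO = (Σα)·X^SO − ½·5·(Σα)² = (5/2)·12.3² = 378.225.
Deadweight loss = W^SO − W^NE = 248.29.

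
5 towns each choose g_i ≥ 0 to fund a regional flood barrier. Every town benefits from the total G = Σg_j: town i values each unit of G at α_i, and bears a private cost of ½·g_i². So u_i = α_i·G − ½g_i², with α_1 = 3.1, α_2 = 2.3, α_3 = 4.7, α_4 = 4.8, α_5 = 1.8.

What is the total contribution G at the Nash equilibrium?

Town i's FOC: ∂u_i/∂g_i = α_i − g_i = 0, so g_i* = α_i.
NE contributions = (3.1, 2.3, 4.7, 4.8, 1.8); G = 16.7.

16.7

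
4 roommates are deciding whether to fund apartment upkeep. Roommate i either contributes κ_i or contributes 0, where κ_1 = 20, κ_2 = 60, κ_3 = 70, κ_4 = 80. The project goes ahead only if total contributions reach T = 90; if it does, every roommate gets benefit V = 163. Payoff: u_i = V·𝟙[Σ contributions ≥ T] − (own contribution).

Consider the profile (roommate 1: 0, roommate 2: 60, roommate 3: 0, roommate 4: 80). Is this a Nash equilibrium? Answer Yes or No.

Yes

Total = 140 ≥ 90: provided.
Roommate 1 (pledges 0, payoff 163): pledging 20 → total 160, payoff 143. No gain.
Roommate 2 (pledges 60, payoff 103): dropping to 0 → total 80, payoff 0. No gain.
Roommate 3 (pledges 0, payoff 163): pledging 70 → total 210, payoff 93. No gain.
Roommate 4 (pledges 80, payoff 83): dropping to 0 → total 60, payoff 0. No gain.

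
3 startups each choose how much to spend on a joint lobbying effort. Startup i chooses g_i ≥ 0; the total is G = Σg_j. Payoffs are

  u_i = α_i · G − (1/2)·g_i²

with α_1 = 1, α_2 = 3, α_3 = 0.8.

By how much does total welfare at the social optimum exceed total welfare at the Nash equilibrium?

Startup i's FOC: ∂u_i/∂g_i = α_i − g_i = 0, so g_i* = α_i.
NE contributions = (1, 3, 0.8); G = 4.8.
W^NE = (Σα)·G − ½Σα_i² = 4.8² − ½·10.64 = 17.72.
Planner sets g_i = Σα_j = 4.8 for every i, so G^SO = 3·4.8 = 14.4.
W^SO = (Σα)·G^SO − ½·3·(Σα)² = (3/2)·4.8² = 34.56.
Deadweight loss = W^SO − W^NE = 16.84.

16.84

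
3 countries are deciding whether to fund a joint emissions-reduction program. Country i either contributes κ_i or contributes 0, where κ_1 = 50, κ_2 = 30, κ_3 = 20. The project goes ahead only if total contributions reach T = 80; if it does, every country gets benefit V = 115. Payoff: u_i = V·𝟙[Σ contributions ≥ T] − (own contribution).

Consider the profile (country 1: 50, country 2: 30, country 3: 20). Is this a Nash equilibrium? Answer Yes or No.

No

Total = 100 ≥ 80: provided.
Country 1 (pledges 50, payoff 65): dropping to 0 → total 50, payoff 0. No gain.
Country 2 (pledges 30, payoff 85): dropping to 0 → total 70, payoff 0. No gain.
Country 3 (pledges 20, payoff 95): dropping to 0 → total 80, payoff 115. Profitable deviation.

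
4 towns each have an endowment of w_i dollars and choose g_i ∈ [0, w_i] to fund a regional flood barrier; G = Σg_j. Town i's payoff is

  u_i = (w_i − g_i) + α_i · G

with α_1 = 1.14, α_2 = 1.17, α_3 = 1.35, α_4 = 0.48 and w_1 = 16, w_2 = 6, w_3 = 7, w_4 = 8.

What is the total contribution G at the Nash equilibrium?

∂u_i/∂g_i = α_i − 1, so town i contributes w_i if α_i > 1, else 0.
α_i > 1 for i ∈ {1, 2, 3}; NE contributions (16, 6, 7, 0), G = 29.

29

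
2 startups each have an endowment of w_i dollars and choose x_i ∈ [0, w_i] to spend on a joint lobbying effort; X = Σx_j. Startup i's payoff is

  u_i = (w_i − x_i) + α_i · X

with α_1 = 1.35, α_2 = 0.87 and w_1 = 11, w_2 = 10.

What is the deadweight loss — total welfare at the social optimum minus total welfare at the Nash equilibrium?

∂u_i/∂x_i = α_i − 1, so startup i contributes w_i if α_i > 1, else 0.
α_i > 1 for i ∈ {1}; NE contributions (11, 0), X = 11.
W^NE = Σw_i − X^NE + (Σα_i)·X^NE = 21 + 1.22·11 = 34.42.
Planner: ∂(Σu_j)/∂x_i = Σα_j − 1 = 1.22 > 0, so everyone contributes w_i; X^SO = 21, W^SO = 21 + 1.22·21 = 46.62.
Deadweight loss = 12.2.

12.2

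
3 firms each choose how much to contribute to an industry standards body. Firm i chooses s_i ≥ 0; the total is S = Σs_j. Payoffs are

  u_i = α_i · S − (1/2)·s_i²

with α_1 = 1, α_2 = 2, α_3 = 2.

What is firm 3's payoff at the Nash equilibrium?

Firm i's FOC: ∂u_i/∂s_i = α_i − s_i = 0, so s_i* = α_i.
NE contributions = (1, 2, 2); S = 5.
u_3 = α_3·S − ½·(s_3)² = 2·5 − ½·2² = 8.

8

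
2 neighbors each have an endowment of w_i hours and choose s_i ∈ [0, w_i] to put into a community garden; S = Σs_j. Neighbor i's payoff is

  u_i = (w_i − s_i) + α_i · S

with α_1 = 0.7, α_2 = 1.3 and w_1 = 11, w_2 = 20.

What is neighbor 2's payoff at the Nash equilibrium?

∂u_i/∂s_i = α_i − 1, so neighbor i contributes w_i if α_i > 1, else 0.
α_i > 1 for i ∈ {2}; NE contributions (0, 20), S = 20.
u_2 = (20 − 20) + 1.3·20 = 26.

26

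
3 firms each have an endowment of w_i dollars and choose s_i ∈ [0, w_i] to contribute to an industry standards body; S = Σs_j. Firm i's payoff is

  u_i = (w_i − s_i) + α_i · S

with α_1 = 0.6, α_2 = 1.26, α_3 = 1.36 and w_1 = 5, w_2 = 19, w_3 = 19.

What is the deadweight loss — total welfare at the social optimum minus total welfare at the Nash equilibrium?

∂u_i/∂s_i = α_i − 1, so firm i contributes w_i if α_i > 1, else 0.
α_i > 1 for i ∈ {2, 3}; NE contributions (0, 19, 19), S = 38.
W^NE = Σw_i − S^NE + (Σα_i)·S^NE = 43 + 2.22·38 = 127.36.
Planner: ∂(Σu_j)/∂s_i = Σα_j − 1 = 2.22 > 0, so everyone contributes w_i; S^SO = 43, W^SO = 43 + 2.22·43 = 138.46.
Deadweight loss = 11.1.

11.1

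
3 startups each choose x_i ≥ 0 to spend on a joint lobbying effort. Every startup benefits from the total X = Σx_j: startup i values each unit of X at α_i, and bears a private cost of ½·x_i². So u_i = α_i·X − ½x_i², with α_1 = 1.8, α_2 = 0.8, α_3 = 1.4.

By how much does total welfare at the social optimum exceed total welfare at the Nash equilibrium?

10.92

Startup i's FOC: ∂u_i/∂x_i = α_i − x_i = 0, so x_i* = α_i.
NE contributions = (1.8, 0.8, 1.4); X = 4.
W^NE = (Σα)·X − ½Σα_i² = 4² − ½·5.84 = 13.08.
Planner sets x_i = Σα_j = 4 for every i, so X^SO = 3·4 = 12.
W^SO = (Σα)·X^SO − ½·3·(Σα)² = (3/2)·4² = 24.
Deadweight loss = W^SO − W^NE = 10.92.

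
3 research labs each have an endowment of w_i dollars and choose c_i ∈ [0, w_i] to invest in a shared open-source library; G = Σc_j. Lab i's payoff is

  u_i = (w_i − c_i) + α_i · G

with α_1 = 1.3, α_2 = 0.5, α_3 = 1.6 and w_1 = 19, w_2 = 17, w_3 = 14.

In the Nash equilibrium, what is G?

∂u_i/∂c_i = α_i − 1, so lab i contributes w_i if α_i > 1, else 0.
α_i > 1 for i ∈ {1, 3}; NE contributions (19, 0, 14), G = 33.

33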